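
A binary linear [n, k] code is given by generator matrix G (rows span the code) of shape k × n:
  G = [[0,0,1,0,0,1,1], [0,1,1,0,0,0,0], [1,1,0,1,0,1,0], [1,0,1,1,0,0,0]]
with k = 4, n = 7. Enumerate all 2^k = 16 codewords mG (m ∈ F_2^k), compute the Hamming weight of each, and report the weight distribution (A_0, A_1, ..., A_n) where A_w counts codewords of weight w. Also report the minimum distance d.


Weight distribution: A_0 = 1, A_1 = 1, A_2 = 3, A_3 = 6, A_4 = 3, A_5 = 1, A_6 = 1. Minimum distance d = 1.

Enumerate all 2^4 = 16 messages m ∈ F_2^4.
For each, compute codeword c = mG in F_2^7, then tally its weight.
  m = 0000 → c = 0000000, weight = 0.
  m = 1000 → c = 0010011, weight = 3.
  m = 0100 → c = 0110000, weight = 2.
  m = 1100 → c = 0100011, weight = 3.
  m = 0010 → c = 1101010, weight = 4.
  m = 1010 → c = 1111001, weight = 5.
  m = 0110 → c = 1011010, weight = 4.
  m = 1110 → c = 1001001, weight = 3.
  m = 0001 → c = 1011000, weight = 3.
  m = 1001 → c = 1001011, weight = 4.
  m = 0101 → c = 1101000, weight = 3.
  m = 1101 → c = 1111011, weight = 6.
  m = 0011 → c = 0110010, weight = 3.
  m = 1011 → c = 0100001, weight = 2.
  m = 0111 → c = 0000010, weight = 1.
  m = 1111 → c = 0010001, weight = 2.
Tally weights:
  weight 0: 1 codewords.
  weight 1: 1 codewords.
  weight 2: 3 codewords.
  weight 3: 6 codewords.
  weight 4: 3 codewords.
  weight 5: 1 codewords.
  weight 6: 1 codewords.
Minimum distance d = smallest w > 0 with A_w > 0 = 1.
Sanity: Σ A_w = 16 = 2^4 = 16 ✓.


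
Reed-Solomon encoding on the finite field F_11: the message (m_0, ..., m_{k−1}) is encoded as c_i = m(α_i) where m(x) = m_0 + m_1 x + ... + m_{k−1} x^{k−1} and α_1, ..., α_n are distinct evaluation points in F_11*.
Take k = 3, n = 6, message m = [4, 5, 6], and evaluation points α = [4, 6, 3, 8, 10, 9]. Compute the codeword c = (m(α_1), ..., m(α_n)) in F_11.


c = [10, 8, 7, 10, 5, 7]

Message polynomial: m(x) = 4 + 5·x + 6·x^2 (mod 11).
For each evaluation point α_i, compute m(α_i) mod 11:
  α_1 = 4: Horner steps 6 → 7 → 10, so m(4) = 10.
  α_2 = 6: Horner steps 6 → 8 → 8, so m(6) = 8.
  α_3 = 3: Horner steps 6 → 1 → 7, so m(3) = 7.
  α_4 = 8: Horner steps 6 → 9 → 10, so m(8) = 10.
  α_5 = 10: Horner steps 6 → 10 → 5, so m(10) = 5.
  α_6 = 9: Horner steps 6 → 4 → 7, so m(9) = 7.
Codeword c = [10, 8, 7, 10, 5, 7] ∈ F_11^6.


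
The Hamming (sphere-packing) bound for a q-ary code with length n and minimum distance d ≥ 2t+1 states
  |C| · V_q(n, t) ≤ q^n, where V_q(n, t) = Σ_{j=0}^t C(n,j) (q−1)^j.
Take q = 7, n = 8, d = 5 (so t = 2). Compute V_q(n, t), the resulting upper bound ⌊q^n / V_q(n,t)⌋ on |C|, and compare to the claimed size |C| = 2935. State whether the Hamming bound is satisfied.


V_q(n, t) = 1057, q^n = 5764801, Hamming bound = 5453, |C| = 2935 ≤ bound (satisfied).

Step 1: Compute V_q(n, t) = Σ_{j=0}^2 C(n, j) (q−1)^j.
  j = 0: C(8,0)·(6)^0 = 1·1 = 1.
  j = 1: C(8,1)·(6)^1 = 8·6 = 48.
  j = 2: C(8,2)·(6)^2 = 28·36 = 1008.
  V_q(n, t) = 1 + 48 + 1008 = 1057.
Step 2: q^n = 7^8 = 5764801.
Step 3: Hamming bound ⌊q^n / V_q(n,t)⌋ = ⌊5764801/1057⌋ = 5453.
Step 4: Compare |C| = 2935 to 5453: satisfied.
The claimed |C| lies below the Hamming bound.


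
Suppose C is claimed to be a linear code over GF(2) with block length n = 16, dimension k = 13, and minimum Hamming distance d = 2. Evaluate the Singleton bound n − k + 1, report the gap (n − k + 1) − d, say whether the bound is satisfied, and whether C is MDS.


Singleton RHS = n − k + 1 = 4, slack = 2, bound satisfied, not MDS.

Singleton bound: d ≤ n − k + 1.
Here n = 16, k = 13, so n − k + 1 = 4.
Given d = 2, check d ≤ 4: YES.
Slack = (n − k + 1) − d = 2.
The code is NOT MDS (slack = 2 > 0).
Description: the claimed parameters are [16, 13, 2]_2; such a code would be non-MDS.


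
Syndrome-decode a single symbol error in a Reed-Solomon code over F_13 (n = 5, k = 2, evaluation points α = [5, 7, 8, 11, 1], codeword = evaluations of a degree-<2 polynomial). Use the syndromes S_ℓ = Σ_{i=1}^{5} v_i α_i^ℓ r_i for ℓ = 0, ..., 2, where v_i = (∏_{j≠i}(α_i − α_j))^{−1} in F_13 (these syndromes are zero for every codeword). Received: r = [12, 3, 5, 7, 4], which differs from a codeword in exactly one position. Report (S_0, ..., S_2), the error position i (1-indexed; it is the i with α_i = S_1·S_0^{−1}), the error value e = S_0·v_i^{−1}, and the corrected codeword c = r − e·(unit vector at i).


S = (7, 12, 2), error at position 4, error magnitude e = 9, c = [12, 3, 5, 11, 4].

Step 1: column multipliers v_i = (∏_{j≠i}(α_i − α_j))^{−1} mod 13.
  i = 1 (α = 5): (5−7)(5−8)(5−11)(5−1) = (−2)·(−3)·(−6)·4 = −144 ≡ 12, so v_1 = 12^{−1} = 12 (mod 13).
  i = 2 (α = 7): (7−5)(7−8)(7−11)(7−1) = 2·(−1)·(−4)·6 = 48 ≡ 9, so v_2 = 9^{−1} = 3 (mod 13).
  i = 3 (α = 8): (8−5)(8−7)(8−11)(8−1) = 3·1·(−3)·7 = −63 ≡ 2, so v_3 = 2^{−1} = 7 (mod 13).
  i = 4 (α = 11): (11−5)(11−7)(11−8)(11−1) = 6·4·3·10 = 720 ≡ 5, so v_4 = 5^{−1} = 8 (mod 13).
  i = 5 (α = 1): (1−5)(1−7)(1−8)(1−11) = (−4)·(−6)·(−7)·(−10) = 1680 ≡ 3, so v_5 = 3^{−1} = 9 (mod 13).
  v = [12, 3, 7, 8, 9].
Step 2: syndromes of r = [12, 3, 5, 7, 4] (all sums mod 13).
  S_0 = Σ v_i r_i = 12·12 + 3·3 + 7·5 + 8·7 + 9·4 = 280 ≡ 7.
  S_1 = Σ v_i α_i r_i = 12·5·12 + 3·7·3 + 7·8·5 + 8·11·7 + 9·1·4 = 1715 ≡ 12.
  α_i^2 mod 13 = [12, 10, 12, 4, 1].
  S_2 = Σ v_i α_i^2 r_i = 12·12·12 + 3·10·3 + 7·12·5 + 8·4·7 + 9·1·4 = 2498 ≡ 2.
  S = (7, 12, 2) ≠ 0, so r is not a codeword (an error is present).
Step 3: locate the error. For a single error e at position i, S_ℓ = v_i·e·α_i^ℓ, so α_err = S_1/S_0.
  S_0^{−1} = 7^{−1} = 2 (mod 13), so α_err = 12·2 = 24 ≡ 11 = α_4. Error position i = 4.
  Consistency check: S_2/S_1 = 2·12 = 24 ≡ 11 = α_err ✓ (single-error assumption holds).
Step 4: error magnitude e = S_0/v_4 = S_0·∏_{j≠4}(α_4 − α_j) = 7·5 = 35 ≡ 9 (mod 13).
Step 5: correct position 4: c_4 = r_4 − e = 7 − 9 ≡ 11 (mod 13). Hence c = [12, 3, 5, 11, 4].
  Check: interpolating c through the α_i gives m(x) = 2 + 2·x (degree < 2) with m(α_i) = c_i for every i, so c is indeed a codeword.


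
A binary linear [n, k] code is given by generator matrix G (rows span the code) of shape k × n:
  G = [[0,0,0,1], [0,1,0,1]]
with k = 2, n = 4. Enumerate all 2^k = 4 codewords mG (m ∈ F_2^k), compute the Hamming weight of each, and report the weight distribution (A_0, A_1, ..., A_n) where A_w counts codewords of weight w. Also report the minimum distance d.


Weight distribution: A_0 = 1, A_1 = 2, A_2 = 1. Minimum distance d = 1.

Enumerate all 2^2 = 4 messages m ∈ F_2^2.
For each, compute codeword c = mG in F_2^4, then tally its weight.
  m = 00 → c = 0000, weight = 0.
  m = 10 → c = 0001, weight = 1.
  m = 01 → c = 0101, weight = 2.
  m = 11 → c = 0100, weight = 1.
Tally weights:
  weight 0: 1 codewords.
  weight 1: 2 codewords.
  weight 2: 1 codewords.
Minimum distance d = smallest w > 0 with A_w > 0 = 1.
Sanity: Σ A_w = 4 = 2^2 = 4 ✓.


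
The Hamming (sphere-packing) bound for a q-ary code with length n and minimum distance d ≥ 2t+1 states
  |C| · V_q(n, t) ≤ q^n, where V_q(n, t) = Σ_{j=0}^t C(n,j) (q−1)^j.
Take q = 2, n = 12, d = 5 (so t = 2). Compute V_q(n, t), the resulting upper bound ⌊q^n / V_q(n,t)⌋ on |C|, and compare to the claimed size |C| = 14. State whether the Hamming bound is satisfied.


V_q(n, t) = 79, q^n = 4096, Hamming bound = 51, |C| = 14 ≤ bound (satisfied).

Step 1: Compute V_q(n, t) = Σ_{j=0}^2 C(n, j) (q−1)^j.
  j = 0: C(12,0)·(1)^0 = 1·1 = 1.
  j = 1: C(12,1)·(1)^1 = 12·1 = 12.
  j = 2: C(12,2)·(1)^2 = 66·1 = 66.
  V_q(n, t) = 1 + 12 + 66 = 79.
Step 2: q^n = 2^12 = 4096.
Step 3: Hamming bound ⌊q^n / V_q(n,t)⌋ = ⌊4096/79⌋ = 51.
Step 4: Compare |C| = 14 to 51: satisfied.
The claimed |C| lies below the Hamming bound.


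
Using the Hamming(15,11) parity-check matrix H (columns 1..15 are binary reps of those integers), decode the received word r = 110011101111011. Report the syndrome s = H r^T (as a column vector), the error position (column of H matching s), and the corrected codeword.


s = (0, 0, 1, 0)^T, error position = 2, corrected codeword c = 100011101111011

Compute s = H r^T mod 2 one row at a time:
  s_1 = 0 + 1 + 1 + 1 + 1 + 0 + 1 + 1 = 6 ≡ 0 (mod 2).
  s_2 = 0 + 1 + 1 + 1 + 1 + 0 + 1 + 1 = 6 ≡ 0 (mod 2).
  s_3 = 1 + 0 + 1 + 1 + 1 + 1 + 1 + 1 = 7 ≡ 1 (mod 2).
  s_4 = 1 + 0 + 1 + 1 + 1 + 1 + 0 + 1 = 6 ≡ 0 (mod 2).
s = (0, 0, 1, 0)^T — this equals column 2 of H (binary 0010), so error is at position 2.
Correct: flip bit 2 of r = 110011101111011 to get c = 100011101111011.


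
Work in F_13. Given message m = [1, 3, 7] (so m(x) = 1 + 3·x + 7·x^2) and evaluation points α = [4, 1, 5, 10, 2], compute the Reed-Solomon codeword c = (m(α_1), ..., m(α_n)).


c = [8, 11, 9, 3, 9]

Message polynomial: m(x) = 1 + 3·x + 7·x^2 (mod 13).
For each evaluation point α_i, compute m(α_i) mod 13:
  α_1 = 4: Horner steps 7 → 5 → 8, so m(4) = 8.
  α_2 = 1: Horner steps 7 → 10 → 11, so m(1) = 11.
  α_3 = 5: Horner steps 7 → 12 → 9, so m(5) = 9.
  α_4 = 10: Horner steps 7 → 8 → 3, so m(10) = 3.
  α_5 = 2: Horner steps 7 → 4 → 9, so m(2) = 9.
Codeword c = [8, 11, 9, 3, 9] ∈ F_13^5.


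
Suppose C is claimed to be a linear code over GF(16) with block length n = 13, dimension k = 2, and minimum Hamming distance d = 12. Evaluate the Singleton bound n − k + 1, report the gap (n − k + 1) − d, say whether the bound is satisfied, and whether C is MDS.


Singleton RHS = n − k + 1 = 12, slack = 0, bound satisfied, MDS.

Singleton bound: d ≤ n − k + 1.
Here n = 13, k = 2, so n − k + 1 = 12.
Given d = 12, check d ≤ 12: YES.
Slack = (n − k + 1) − d = 0.
The code is MDS (slack = 0).
Description: the claimed parameters are [13, 2, 12]_16; such a code would be MDS (meets Singleton bound).


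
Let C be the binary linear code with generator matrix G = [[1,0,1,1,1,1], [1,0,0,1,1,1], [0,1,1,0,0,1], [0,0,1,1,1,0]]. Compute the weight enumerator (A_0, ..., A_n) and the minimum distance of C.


Weight distribution: A_0 = 1, A_1 = 1, A_2 = 4, A_3 = 4, A_4 = 3, A_5 = 3. Minimum distance d = 1.

Enumerate all 2^4 = 16 messages m ∈ F_2^4.
For each, compute codeword c = mG in F_2^6, then tally its weight.
  m = 0000 → c = 000000, weight = 0.
  m = 1000 → c = 101111, weight = 5.
  m = 0100 → c = 100111, weight = 4.
  m = 1100 → c = 001000, weight = 1.
  m = 0010 → c = 011001, weight = 3.
  m = 1010 → c = 110110, weight = 4.
  m = 0110 → c = 111110, weight = 5.
  m = 1110 → c = 010001, weight = 2.
  m = 0001 → c = 001110, weight = 3.
  m = 1001 → c = 100001, weight = 2.
  m = 0101 → c = 101001, weight = 3.
  m = 1101 → c = 000110, weight = 2.
  m = 0011 → c = 010111, weight = 4.
  m = 1011 → c = 111000, weight = 3.
  m = 0111 → c = 110000, weight = 2.
  m = 1111 → c = 011111, weight = 5.
Tally weights:
  weight 0: 1 codewords.
  weight 1: 1 codewords.
  weight 2: 4 codewords.
  weight 3: 4 codewords.
  weight 4: 3 codewords.
  weight 5: 3 codewords.
Minimum distance d = smallest w > 0 with A_w > 0 = 1.
Sanity: Σ A_w = 16 = 2^4 = 16 ✓.


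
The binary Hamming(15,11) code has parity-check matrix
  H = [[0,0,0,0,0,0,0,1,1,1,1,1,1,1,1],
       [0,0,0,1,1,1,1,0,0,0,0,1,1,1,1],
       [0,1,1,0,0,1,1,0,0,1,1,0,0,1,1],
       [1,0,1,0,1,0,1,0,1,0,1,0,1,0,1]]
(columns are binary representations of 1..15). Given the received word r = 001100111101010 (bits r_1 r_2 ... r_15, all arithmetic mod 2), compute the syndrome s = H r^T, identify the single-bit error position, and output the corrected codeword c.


s = (1, 0, 0, 1)^T, error position = 9, corrected codeword c = 001100110101010

Compute s = H r^T mod 2 one row at a time:
  s_1 = 1 + 1 + 1 + 0 + 1 + 0 + 1 + 0 = 5 ≡ 1 (mod 2).
  s_2 = 1 + 0 + 0 + 1 + 1 + 0 + 1 + 0 = 4 ≡ 0 (mod 2).
  s_3 = 0 + 1 + 0 + 1 + 1 + 0 + 1 + 0 = 4 ≡ 0 (mod 2).
  s_4 = 0 + 1 + 0 + 1 + 1 + 0 + 0 + 0 = 3 ≡ 1 (mod 2).
s = (1, 0, 0, 1)^T — this equals column 9 of H (binary 1001), so error is at position 9.
Correct: flip bit 9 of r = 001100111101010 to get c = 001100110101010.


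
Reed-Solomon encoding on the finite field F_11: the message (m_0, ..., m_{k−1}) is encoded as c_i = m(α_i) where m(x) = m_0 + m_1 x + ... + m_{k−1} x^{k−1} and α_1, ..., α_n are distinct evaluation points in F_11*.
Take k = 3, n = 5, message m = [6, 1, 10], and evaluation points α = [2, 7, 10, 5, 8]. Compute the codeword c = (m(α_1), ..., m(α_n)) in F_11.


c = [4, 8, 4, 8, 5]

Message polynomial: m(x) = 6 + 1·x + 10·x^2 (mod 11).
For each evaluation point α_i, compute m(α_i) mod 11:
  α_1 = 2: Horner steps 10 → 10 → 4, so m(2) = 4.
  α_2 = 7: Horner steps 10 → 5 → 8, so m(7) = 8.
  α_3 = 10: Horner steps 10 → 2 → 4, so m(10) = 4.
  α_4 = 5: Horner steps 10 → 7 → 8, so m(5) = 8.
  α_5 = 8: Horner steps 10 → 4 → 5, so m(8) = 5.
Codeword c = [4, 8, 4, 8, 5] ∈ F_11^5.


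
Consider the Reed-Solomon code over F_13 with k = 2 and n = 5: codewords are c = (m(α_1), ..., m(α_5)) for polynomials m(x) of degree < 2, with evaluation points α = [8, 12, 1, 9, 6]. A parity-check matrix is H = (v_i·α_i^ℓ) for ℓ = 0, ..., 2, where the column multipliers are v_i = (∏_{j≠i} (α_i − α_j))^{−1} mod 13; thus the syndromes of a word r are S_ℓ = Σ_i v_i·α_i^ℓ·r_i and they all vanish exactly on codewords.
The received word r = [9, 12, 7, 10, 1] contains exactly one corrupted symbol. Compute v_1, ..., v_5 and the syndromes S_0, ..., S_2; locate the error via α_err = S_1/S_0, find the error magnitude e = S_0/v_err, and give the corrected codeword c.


S = (6, 2, 5), error at position 4, error magnitude e = 10, c = [9, 12, 7, 0, 1].

Step 1: column multipliers v_i = (∏_{j≠i}(α_i − α_j))^{−1} mod 13.
  i = 1 (α = 8): (8−12)(8−1)(8−9)(8−6) = (−4)·7·(−1)·2 = 56 ≡ 4, so v_1 = 4^{−1} = 10 (mod 13).
  i = 2 (α = 12): (12−8)(12−1)(12−9)(12−6) = 4·11·3·6 = 792 ≡ 12, so v_2 = 12^{−1} = 12 (mod 13).
  i = 3 (α = 1): (1−8)(1−12)(1−9)(1−6) = (−7)·(−11)·(−8)·(−5) = 3080 ≡ 12, so v_3 = 12^{−1} = 12 (mod 13).
  i = 4 (α = 9): (9−8)(9−12)(9−1)(9−6) = 1·(−3)·8·3 = −72 ≡ 6, so v_4 = 6^{−1} = 11 (mod 13).
  i = 5 (α = 6): (6−8)(6−12)(6−1)(6−9) = (−2)·(−6)·5·(−3) = −180 ≡ 2, so v_5 = 2^{−1} = 7 (mod 13).
  v = [10, 12, 12, 11, 7].
Step 2: syndromes of r = [9, 12, 7, 10, 1] (all sums mod 13).
  S_0 = Σ v_i r_i = 10·9 + 12·12 + 12·7 + 11·10 + 7·1 = 435 ≡ 6.
  S_1 = Σ v_i α_i r_i = 10·8·9 + 12·12·12 + 12·1·7 + 11·9·10 + 7·6·1 = 3564 ≡ 2.
  α_i^2 mod 13 = [12, 1, 1, 3, 10].
  S_2 = Σ v_i α_i^2 r_i = 10·12·9 + 12·1·12 + 12·1·7 + 11·3·10 + 7·10·1 = 1708 ≡ 5.
  S = (6, 2, 5) ≠ 0, so r is not a codeword (an error is present).
Step 3: locate the error. For a single error e at position i, S_ℓ = v_i·e·α_i^ℓ, so α_err = S_1/S_0.
  S_0^{−1} = 6^{−1} = 11 (mod 13), so α_err = 2·11 = 22 ≡ 9 = α_4. Error position i = 4.
  Consistency check: S_2/S_1 = 5·7 = 35 ≡ 9 = α_err ✓ (single-error assumption holds).
Step 4: error magnitude e = S_0/v_4 = S_0·∏_{j≠4}(α_4 − α_j) = 6·6 = 36 ≡ 10 (mod 13).
Step 5: correct position 4: c_4 = r_4 − e = 10 − 10 ≡ 0 (mod 13). Hence c = [9, 12, 7, 0, 1].
  Check: interpolating c through the α_i gives m(x) = 3 + 4·x (degree < 2) with m(α_i) = c_i for every i, so c is indeed a codeword.


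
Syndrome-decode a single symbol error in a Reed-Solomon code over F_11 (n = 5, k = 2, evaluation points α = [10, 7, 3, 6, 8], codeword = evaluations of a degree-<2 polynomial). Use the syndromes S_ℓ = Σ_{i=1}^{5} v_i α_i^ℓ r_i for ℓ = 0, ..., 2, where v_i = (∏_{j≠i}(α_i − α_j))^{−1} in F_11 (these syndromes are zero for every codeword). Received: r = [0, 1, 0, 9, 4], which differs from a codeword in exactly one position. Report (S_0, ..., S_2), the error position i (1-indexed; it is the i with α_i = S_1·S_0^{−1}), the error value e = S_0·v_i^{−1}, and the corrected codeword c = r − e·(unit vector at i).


S = (4, 7, 4), error at position 1, error magnitude e = 1, c = [10, 1, 0, 9, 4].

Step 1: column multipliers v_i = (∏_{j≠i}(α_i − α_j))^{−1} mod 11.
  i = 1 (α = 10): (10−7)(10−3)(10−6)(10−8) = 3·7·4·2 = 168 ≡ 3, so v_1 = 3^{−1} = 4 (mod 11).
  i = 2 (α = 7): (7−10)(7−3)(7−6)(7−8) = (−3)·4·1·(−1) = 12 ≡ 1, so v_2 = 1^{−1} = 1 (mod 11).
  i = 3 (α = 3): (3−10)(3−7)(3−6)(3−8) = (−7)·(−4)·(−3)·(−5) = 420 ≡ 2, so v_3 = 2^{−1} = 6 (mod 11).
  i = 4 (α = 6): (6−10)(6−7)(6−3)(6−8) = (−4)·(−1)·3·(−2) = −24 ≡ 9, so v_4 = 9^{−1} = 5 (mod 11).
  i = 5 (α = 8): (8−10)(8−7)(8−3)(8−6) = (−2)·1·5·2 = −20 ≡ 2, so v_5 = 2^{−1} = 6 (mod 11).
  v = [4, 1, 6, 5, 6].
Step 2: syndromes of r = [0, 1, 0, 9, 4] (all sums mod 11).
  S_0 = Σ v_i r_i = 4·0 + 1·1 + 6·0 + 5·9 + 6·4 = 70 ≡ 4.
  S_1 = Σ v_i α_i r_i = 4·10·0 + 1·7·1 + 6·3·0 + 5·6·9 + 6·8·4 = 469 ≡ 7.
  α_i^2 mod 11 = [1, 5, 9, 3, 9].
  S_2 = Σ v_i α_i^2 r_i = 4·1·0 + 1·5·1 + 6·9·0 + 5·3·9 + 6·9·4 = 356 ≡ 4.
  S = (4, 7, 4) ≠ 0, so r is not a codeword (an error is present).
Step 3: locate the error. For a single error e at position i, S_ℓ = v_i·e·α_i^ℓ, so α_err = S_1/S_0.
  S_0^{−1} = 4^{−1} = 3 (mod 11), so α_err = 7·3 = 21 ≡ 10 = α_1. Error position i = 1.
  Consistency check: S_2/S_1 = 4·8 = 32 ≡ 10 = α_err ✓ (single-error assumption holds).
Step 4: error magnitude e = S_0/v_1 = S_0·∏_{j≠1}(α_1 − α_j) = 4·3 = 12 ≡ 1 (mod 11).
Step 5: correct position 1: c_1 = r_1 − e = 0 − 1 ≡ 10 (mod 11). Hence c = [10, 1, 0, 9, 4].
  Check: interpolating c through the α_i gives m(x) = 2 + 3·x (degree < 2) with m(α_i) = c_i for every i, so c is indeed a codeword.


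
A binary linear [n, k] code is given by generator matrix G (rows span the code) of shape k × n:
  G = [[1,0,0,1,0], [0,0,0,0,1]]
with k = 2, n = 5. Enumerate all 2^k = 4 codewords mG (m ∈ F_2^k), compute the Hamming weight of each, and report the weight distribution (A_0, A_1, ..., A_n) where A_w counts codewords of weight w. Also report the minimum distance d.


Weight distribution: A_0 = 1, A_1 = 1, A_2 = 1, A_3 = 1. Minimum distance d = 1.

Enumerate all 2^2 = 4 messages m ∈ F_2^2.
For each, compute codeword c = mG in F_2^5, then tally its weight.
  m = 00 → c = 00000, weight = 0.
  m = 10 → c = 10010, weight = 2.
  m = 01 → c = 00001, weight = 1.
  m = 11 → c = 10011, weight = 3.
Tally weights:
  weight 0: 1 codewords.
  weight 1: 1 codewords.
  weight 2: 1 codewords.
  weight 3: 1 codewords.
Minimum distance d = smallest w > 0 with A_w > 0 = 1.
Sanity: Σ A_w = 4 = 2^2 = 4 ✓.


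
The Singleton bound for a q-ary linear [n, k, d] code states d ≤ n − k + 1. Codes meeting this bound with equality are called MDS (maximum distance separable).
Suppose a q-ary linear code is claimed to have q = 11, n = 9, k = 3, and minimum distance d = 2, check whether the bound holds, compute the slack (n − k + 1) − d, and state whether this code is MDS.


Singleton RHS = n − k + 1 = 7, slack = 5, bound satisfied, not MDS.

Singleton bound: d ≤ n − k + 1.
Here n = 9, k = 3, so n − k + 1 = 7.
Given d = 2, check d ≤ 7: YES.
Slack = (n − k + 1) − d = 5.
The code is NOT MDS (slack = 5 > 0).
Description: the claimed parameters are [9, 3, 2]_11; such a code would be non-MDS.


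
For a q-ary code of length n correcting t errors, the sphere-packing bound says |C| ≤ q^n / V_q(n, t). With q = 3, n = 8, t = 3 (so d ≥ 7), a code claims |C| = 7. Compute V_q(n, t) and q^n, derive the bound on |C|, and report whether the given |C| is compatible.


V_q(n, t) = 577, q^n = 6561, Hamming bound = 11, |C| = 7 ≤ bound (satisfied).

Step 1: Compute V_q(n, t) = Σ_{j=0}^3 C(n, j) (q−1)^j.
  j = 0: C(8,0)·(2)^0 = 1·1 = 1.
  j = 1: C(8,1)·(2)^1 = 8·2 = 16.
  j = 2: C(8,2)·(2)^2 = 28·4 = 112.
  j = 3: C(8,3)·(2)^3 = 56·8 = 448.
  V_q(n, t) = 1 + 16 + 112 + 448 = 577.
Step 2: q^n = 3^8 = 6561.
Step 3: Hamming bound ⌊q^n / V_q(n,t)⌋ = ⌊6561/577⌋ = 11.
Step 4: Compare |C| = 7 to 11: satisfied.
The claimed |C| lies below the Hamming bound.


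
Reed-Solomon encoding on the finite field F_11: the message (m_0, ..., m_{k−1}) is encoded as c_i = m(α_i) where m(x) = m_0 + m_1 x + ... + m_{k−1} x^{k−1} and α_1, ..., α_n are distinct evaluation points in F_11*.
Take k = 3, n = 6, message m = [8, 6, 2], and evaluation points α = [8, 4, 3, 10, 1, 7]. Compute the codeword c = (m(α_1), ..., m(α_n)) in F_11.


c = [8, 9, 0, 4, 5, 5]

Message polynomial: m(x) = 8 + 6·x + 2·x^2 (mod 11).
For each evaluation point α_i, compute m(α_i) mod 11:
  α_1 = 8: Horner steps 2 → 0 → 8, so m(8) = 8.
  α_2 = 4: Horner steps 2 → 3 → 9, so m(4) = 9.
  α_3 = 3: Horner steps 2 → 1 → 0, so m(3) = 0.
  α_4 = 10: Horner steps 2 → 4 → 4, so m(10) = 4.
  α_5 = 1: Horner steps 2 → 8 → 5, so m(1) = 5.
  α_6 = 7: Horner steps 2 → 9 → 5, so m(7) = 5.
Codeword c = [8, 9, 0, 4, 5, 5] ∈ F_11^6.


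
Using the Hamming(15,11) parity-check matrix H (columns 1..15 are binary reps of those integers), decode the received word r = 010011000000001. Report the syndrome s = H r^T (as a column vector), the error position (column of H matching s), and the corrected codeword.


s = (1, 1, 1, 0)^T, error position = 14, corrected codeword c = 010011000000011

Compute s = H r^T mod 2 one row at a time:
  s_1 = 0 + 0 + 0 + 0 + 0 + 0 + 0 + 1 = 1 ≡ 1 (mod 2).
  s_2 = 0 + 1 + 1 + 0 + 0 + 0 + 0 + 1 = 3 ≡ 1 (mod 2).
  s_3 = 1 + 0 + 1 + 0 + 0 + 0 + 0 + 1 = 3 ≡ 1 (mod 2).
  s_4 = 0 + 0 + 1 + 0 + 0 + 0 + 0 + 1 = 2 ≡ 0 (mod 2).
s = (1, 1, 1, 0)^T — this equals column 14 of H (binary 1110), so error is at position 14.
Correct: flip bit 14 of r = 010011000000001 to get c = 010011000000011.


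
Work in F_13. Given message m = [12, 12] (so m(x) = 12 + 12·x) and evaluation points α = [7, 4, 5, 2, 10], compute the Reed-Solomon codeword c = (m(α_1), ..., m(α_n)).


c = [5, 8, 7, 10, 2]

Message polynomial: m(x) = 12 + 12·x (mod 13).
For each evaluation point α_i, compute m(α_i) mod 13:
  α_1 = 7: Horner steps 12 → 5, so m(7) = 5.
  α_2 = 4: Horner steps 12 → 8, so m(4) = 8.
  α_3 = 5: Horner steps 12 → 7, so m(5) = 7.
  α_4 = 2: Horner steps 12 → 10, so m(2) = 10.
  α_5 = 10: Horner steps 12 → 2, so m(10) = 2.
Codeword c = [5, 8, 7, 10, 2] ∈ F_13^5.


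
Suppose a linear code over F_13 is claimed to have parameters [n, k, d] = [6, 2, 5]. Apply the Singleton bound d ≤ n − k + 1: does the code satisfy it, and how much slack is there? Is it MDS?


Singleton RHS = n − k + 1 = 5, slack = 0, bound satisfied, MDS.

Singleton bound: d ≤ n − k + 1.
Here n = 6, k = 2, so n − k + 1 = 5.
Given d = 5, check d ≤ 5: YES.
Slack = (n − k + 1) − d = 0.
The code is MDS (slack = 0).
Description: the claimed parameters are [6, 2, 5]_13; such a code would be MDS (meets Singleton bound).


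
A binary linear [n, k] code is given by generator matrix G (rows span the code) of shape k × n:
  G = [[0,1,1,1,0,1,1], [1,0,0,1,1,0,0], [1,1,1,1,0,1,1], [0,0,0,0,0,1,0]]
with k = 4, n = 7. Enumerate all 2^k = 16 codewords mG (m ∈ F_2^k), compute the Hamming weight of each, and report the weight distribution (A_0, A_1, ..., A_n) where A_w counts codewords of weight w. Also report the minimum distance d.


Weight distribution: A_0 = 1, A_1 = 2, A_2 = 2, A_3 = 2, A_4 = 3, A_5 = 4, A_6 = 2. Minimum distance d = 1.

Enumerate all 2^4 = 16 messages m ∈ F_2^4.
For each, compute codeword c = mG in F_2^7, then tally its weight.
  m = 0000 → c = 0000000, weight = 0.
  m = 1000 → c = 0111011, weight = 5.
  m = 0100 → c = 1001100, weight = 3.
  m = 1100 → c = 1110111, weight = 6.
  m = 0010 → c = 1111011, weight = 6.
  m = 1010 → c = 1000000, weight = 1.
  m = 0110 → c = 0110111, weight = 5.
  m = 1110 → c = 0001100, weight = 2.
  m = 0001 → c = 0000010, weight = 1.
  m = 1001 → c = 0111001, weight = 4.
  m = 0101 → c = 1001110, weight = 4.
  m = 1101 → c = 1110101, weight = 5.
  m = 0011 → c = 1111001, weight = 5.
  m = 1011 → c = 1000010, weight = 2.
  m = 0111 → c = 0110101, weight = 4.
  m = 1111 → c = 0001110, weight = 3.
Tally weights:
  weight 0: 1 codewords.
  weight 1: 2 codewords.
  weight 2: 2 codewords.
  weight 3: 2 codewords.
  weight 4: 3 codewords.
  weight 5: 4 codewords.
  weight 6: 2 codewords.
Minimum distance d = smallest w > 0 with A_w > 0 = 1.
Sanity: Σ A_w = 16 = 2^4 = 16 ✓.


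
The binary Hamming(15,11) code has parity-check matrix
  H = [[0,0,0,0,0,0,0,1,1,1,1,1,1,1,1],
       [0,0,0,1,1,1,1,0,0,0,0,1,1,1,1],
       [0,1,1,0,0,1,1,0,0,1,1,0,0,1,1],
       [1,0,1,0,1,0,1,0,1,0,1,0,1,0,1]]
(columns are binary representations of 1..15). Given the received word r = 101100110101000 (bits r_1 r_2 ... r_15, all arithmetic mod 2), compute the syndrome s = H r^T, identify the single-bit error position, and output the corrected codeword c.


s = (1, 1, 1, 1)^T, error position = 15, corrected codeword c = 101100110101001

Compute s = H r^T mod 2 one row at a time:
  s_1 = 1 + 0 + 1 + 0 + 1 + 0 + 0 + 0 = 3 ≡ 1 (mod 2).
  s_2 = 1 + 0 + 0 + 1 + 1 + 0 + 0 + 0 = 3 ≡ 1 (mod 2).
  s_3 = 0 + 1 + 0 + 1 + 1 + 0 + 0 + 0 = 3 ≡ 1 (mod 2).
  s_4 = 1 + 1 + 0 + 1 + 0 + 0 + 0 + 0 = 3 ≡ 1 (mod 2).
s = (1, 1, 1, 1)^T — this equals column 15 of H (binary 1111), so error is at position 15.
Correct: flip bit 15 of r = 101100110101000 to get c = 101100110101001.


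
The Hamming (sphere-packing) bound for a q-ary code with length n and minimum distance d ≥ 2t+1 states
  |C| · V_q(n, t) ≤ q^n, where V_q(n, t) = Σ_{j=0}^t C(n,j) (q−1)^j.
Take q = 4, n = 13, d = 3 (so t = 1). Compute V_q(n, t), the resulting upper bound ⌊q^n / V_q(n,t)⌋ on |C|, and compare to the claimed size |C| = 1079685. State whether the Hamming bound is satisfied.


V_q(n, t) = 40, q^n = 67108864, Hamming bound = 1677721, |C| = 1079685 ≤ bound (satisfied).

Step 1: Compute V_q(n, t) = Σ_{j=0}^1 C(n, j) (q−1)^j.
  j = 0: C(13,0)·(3)^0 = 1·1 = 1.
  j = 1: C(13,1)·(3)^1 = 13·3 = 39.
  V_q(n, t) = 1 + 39 = 40.
Step 2: q^n = 4^13 = 67108864.
Step 3: Hamming bound ⌊q^n / V_q(n,t)⌋ = ⌊67108864/40⌋ = 1677721.
Step 4: Compare |C| = 1079685 to 1677721: satisfied.
The claimed |C| lies below the Hamming bound.


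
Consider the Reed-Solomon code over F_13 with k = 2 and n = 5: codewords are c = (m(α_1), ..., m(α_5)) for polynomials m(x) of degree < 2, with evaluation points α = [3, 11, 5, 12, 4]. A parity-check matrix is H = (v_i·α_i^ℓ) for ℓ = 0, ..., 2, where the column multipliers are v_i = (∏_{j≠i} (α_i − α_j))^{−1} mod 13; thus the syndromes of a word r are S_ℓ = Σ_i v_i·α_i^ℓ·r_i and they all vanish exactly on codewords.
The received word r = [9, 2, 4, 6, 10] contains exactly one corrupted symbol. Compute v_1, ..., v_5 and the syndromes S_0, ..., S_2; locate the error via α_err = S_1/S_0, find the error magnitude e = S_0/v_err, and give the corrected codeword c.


S = (4, 3, 12), error at position 5, error magnitude e = 10, c = [9, 2, 4, 6, 0].

Step 1: column multipliers v_i = (∏_{j≠i}(α_i − α_j))^{−1} mod 13.
  i = 1 (α = 3): (3−11)(3−5)(3−12)(3−4) = (−8)·(−2)·(−9)·(−1) = 144 ≡ 1, so v_1 = 1^{−1} = 1 (mod 13).
  i = 2 (α = 11): (11−3)(11−5)(11−12)(11−4) = 8·6·(−1)·7 = −336 ≡ 2, so v_2 = 2^{−1} = 7 (mod 13).
  i = 3 (α = 5): (5−3)(5−11)(5−12)(5−4) = 2·(−6)·(−7)·1 = 84 ≡ 6, so v_3 = 6^{−1} = 11 (mod 13).
  i = 4 (α = 12): (12−3)(12−11)(12−5)(12−4) = 9·1·7·8 = 504 ≡ 10, so v_4 = 10^{−1} = 4 (mod 13).
  i = 5 (α = 4): (4−3)(4−11)(4−5)(4−12) = 1·(−7)·(−1)·(−8) = −56 ≡ 9, so v_5 = 9^{−1} = 3 (mod 13).
  v = [1, 7, 11, 4, 3].
Step 2: syndromes of r = [9, 2, 4, 6, 10] (all sums mod 13).
  S_0 = Σ v_i r_i = 1·9 + 7·2 + 11·4 + 4·6 + 3·10 = 121 ≡ 4.
  S_1 = Σ v_i α_i r_i = 1·3·9 + 7·11·2 + 11·5·4 + 4·12·6 + 3·4·10 = 809 ≡ 3.
  α_i^2 mod 13 = [9, 4, 12, 1, 3].
  S_2 = Σ v_i α_i^2 r_i = 1·9·9 + 7·4·2 + 11·12·4 + 4·1·6 + 3·3·10 = 779 ≡ 12.
  S = (4, 3, 12) ≠ 0, so r is not a codeword (an error is present).
Step 3: locate the error. For a single error e at position i, S_ℓ = v_i·e·α_i^ℓ, so α_err = S_1/S_0.
  S_0^{−1} = 4^{−1} = 10 (mod 13), so α_err = 3·10 = 30 ≡ 4 = α_5. Error position i = 5.
  Consistency check: S_2/S_1 = 12·9 = 108 ≡ 4 = α_err ✓ (single-error assumption holds).
Step 4: error magnitude e = S_0/v_5 = S_0·∏_{j≠5}(α_5 − α_j) = 4·9 = 36 ≡ 10 (mod 13).
Step 5: correct position 5: c_5 = r_5 − e = 10 − 10 ≡ 0 (mod 13). Hence c = [9, 2, 4, 6, 0].
  Check: interpolating c through the α_i gives m(x) = 10 + 4·x (degree < 2) with m(α_i) = c_i for every i, so c is indeed a codeword.


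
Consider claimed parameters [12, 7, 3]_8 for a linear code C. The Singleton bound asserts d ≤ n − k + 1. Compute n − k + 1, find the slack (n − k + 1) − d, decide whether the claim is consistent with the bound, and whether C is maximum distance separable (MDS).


Singleton RHS = n − k + 1 = 6, slack = 3, bound satisfied, not MDS.

Singleton bound: d ≤ n − k + 1.
Here n = 12, k = 7, so n − k + 1 = 6.
Given d = 3, check d ≤ 6: YES.
Slack = (n − k + 1) − d = 3.
The code is NOT MDS (slack = 3 > 0).
Description: the claimed parameters are [12, 7, 3]_8; such a code would be non-MDS.


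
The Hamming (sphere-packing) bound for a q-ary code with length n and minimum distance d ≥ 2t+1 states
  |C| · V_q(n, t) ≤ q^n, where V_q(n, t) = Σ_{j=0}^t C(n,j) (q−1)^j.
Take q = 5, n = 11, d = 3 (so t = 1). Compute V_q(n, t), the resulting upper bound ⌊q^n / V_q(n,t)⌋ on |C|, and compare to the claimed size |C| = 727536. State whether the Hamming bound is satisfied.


V_q(n, t) = 45, q^n = 48828125, Hamming bound = 1085069, |C| = 727536 ≤ bound (satisfied).

Step 1: Compute V_q(n, t) = Σ_{j=0}^1 C(n, j) (q−1)^j.
  j = 0: C(11,0)·(4)^0 = 1·1 = 1.
  j = 1: C(11,1)·(4)^1 = 11·4 = 44.
  V_q(n, t) = 1 + 44 = 45.
Step 2: q^n = 5^11 = 48828125.
Step 3: Hamming bound ⌊q^n / V_q(n,t)⌋ = ⌊48828125/45⌋ = 1085069.
Step 4: Compare |C| = 727536 to 1085069: satisfied.
The claimed |C| lies below the Hamming bound.


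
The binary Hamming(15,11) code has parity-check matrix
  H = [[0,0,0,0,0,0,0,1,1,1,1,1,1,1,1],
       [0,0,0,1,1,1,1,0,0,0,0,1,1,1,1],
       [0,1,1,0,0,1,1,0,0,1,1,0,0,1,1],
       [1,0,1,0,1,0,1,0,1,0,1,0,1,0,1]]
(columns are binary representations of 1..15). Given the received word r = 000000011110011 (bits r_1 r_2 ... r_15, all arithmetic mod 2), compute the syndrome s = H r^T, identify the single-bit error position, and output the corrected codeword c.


s = (0, 0, 0, 1)^T, error position = 1, corrected codeword c = 100000011110011

Compute s = H r^T mod 2 one row at a time:
  s_1 = 1 + 1 + 1 + 1 + 0 + 0 + 1 + 1 = 6 ≡ 0 (mod 2).
  s_2 = 0 + 0 + 0 + 0 + 0 + 0 + 1 + 1 = 2 ≡ 0 (mod 2).
  s_3 = 0 + 0 + 0 + 0 + 1 + 1 + 1 + 1 = 4 ≡ 0 (mod 2).
  s_4 = 0 + 0 + 0 + 0 + 1 + 1 + 0 + 1 = 3 ≡ 1 (mod 2).
s = (0, 0, 0, 1)^T — this equals column 1 of H (binary 0001), so error is at position 1.
Correct: flip bit 1 of r = 000000011110011 to get c = 100000011110011.


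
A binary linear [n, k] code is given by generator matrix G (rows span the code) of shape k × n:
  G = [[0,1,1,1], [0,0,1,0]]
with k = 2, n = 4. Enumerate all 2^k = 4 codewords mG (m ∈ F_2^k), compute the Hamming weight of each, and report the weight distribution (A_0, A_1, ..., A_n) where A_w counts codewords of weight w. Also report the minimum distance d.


Weight distribution: A_0 = 1, A_1 = 1, A_2 = 1, A_3 = 1. Minimum distance d = 1.

Enumerate all 2^2 = 4 messages m ∈ F_2^2.
For each, compute codeword c = mG in F_2^4, then tally its weight.
  m = 00 → c = 0000, weight = 0.
  m = 10 → c = 0111, weight = 3.
  m = 01 → c = 0010, weight = 1.
  m = 11 → c = 0101, weight = 2.
Tally weights:
  weight 0: 1 codewords.
  weight 1: 1 codewords.
  weight 2: 1 codewords.
  weight 3: 1 codewords.
Minimum distance d = smallest w > 0 with A_w > 0 = 1.
Sanity: Σ A_w = 4 = 2^2 = 4 ✓.


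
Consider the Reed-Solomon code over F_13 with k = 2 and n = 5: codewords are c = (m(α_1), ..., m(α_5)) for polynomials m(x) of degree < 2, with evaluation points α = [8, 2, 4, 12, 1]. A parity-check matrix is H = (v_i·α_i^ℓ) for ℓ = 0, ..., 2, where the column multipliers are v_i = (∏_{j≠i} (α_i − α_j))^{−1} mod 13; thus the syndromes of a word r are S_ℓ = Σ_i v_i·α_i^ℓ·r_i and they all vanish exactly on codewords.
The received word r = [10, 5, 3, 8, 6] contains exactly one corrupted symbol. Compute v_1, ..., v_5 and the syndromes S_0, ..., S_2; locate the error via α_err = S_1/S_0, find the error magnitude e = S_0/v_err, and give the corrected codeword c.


S = (6, 9, 7), error at position 1, error magnitude e = 11, c = [12, 5, 3, 8, 6].

Step 1: column multipliers v_i = (∏_{j≠i}(α_i − α_j))^{−1} mod 13.
  i = 1 (α = 8): (8−2)(8−4)(8−12)(8−1) = 6·4·(−4)·7 = −672 ≡ 4, so v_1 = 4^{−1} = 10 (mod 13).
  i = 2 (α = 2): (2−8)(2−4)(2−12)(2−1) = (−6)·(−2)·(−10)·1 = −120 ≡ 10, so v_2 = 10^{−1} = 4 (mod 13).
  i = 3 (α = 4): (4−8)(4−2)(4−12)(4−1) = (−4)·2·(−8)·3 = 192 ≡ 10, so v_3 = 10^{−1} = 4 (mod 13).
  i = 4 (α = 12): (12−8)(12−2)(12−4)(12−1) = 4·10·8·11 = 3520 ≡ 10, so v_4 = 10^{−1} = 4 (mod 13).
  i = 5 (α = 1): (1−8)(1−2)(1−4)(1−12) = (−7)·(−1)·(−3)·(−11) = 231 ≡ 10, so v_5 = 10^{−1} = 4 (mod 13).
  v = [10, 4, 4, 4, 4].
Step 2: syndromes of r = [10, 5, 3, 8, 6] (all sums mod 13).
  S_0 = Σ v_i r_i = 10·10 + 4·5 + 4·3 + 4·8 + 4·6 = 188 ≡ 6.
  S_1 = Σ v_i α_i r_i = 10·8·10 + 4·2·5 + 4·4·3 + 4·12·8 + 4·1·6 = 1296 ≡ 9.
  α_i^2 mod 13 = [12, 4, 3, 1, 1].
  S_2 = Σ v_i α_i^2 r_i = 10·12·10 + 4·4·5 + 4·3·3 + 4·1·8 + 4·1·6 = 1372 ≡ 7.
  S = (6, 9, 7) ≠ 0, so r is not a codeword (an error is present).
Step 3: locate the error. For a single error e at position i, S_ℓ = v_i·e·α_i^ℓ, so α_err = S_1/S_0.
  S_0^{−1} = 6^{−1} = 11 (mod 13), so α_err = 9·11 = 99 ≡ 8 = α_1. Error position i = 1.
  Consistency check: S_2/S_1 = 7·3 = 21 ≡ 8 = α_err ✓ (single-error assumption holds).
Step 4: error magnitude e = S_0/v_1 = S_0·∏_{j≠1}(α_1 − α_j) = 6·4 = 24 ≡ 11 (mod 13).
Step 5: correct position 1: c_1 = r_1 − e = 10 − 11 ≡ 12 (mod 13). Hence c = [12, 5, 3, 8, 6].
  Check: interpolating c through the α_i gives m(x) = 7 + 12·x (degree < 2) with m(α_i) = c_i for every i, so c is indeed a codeword.


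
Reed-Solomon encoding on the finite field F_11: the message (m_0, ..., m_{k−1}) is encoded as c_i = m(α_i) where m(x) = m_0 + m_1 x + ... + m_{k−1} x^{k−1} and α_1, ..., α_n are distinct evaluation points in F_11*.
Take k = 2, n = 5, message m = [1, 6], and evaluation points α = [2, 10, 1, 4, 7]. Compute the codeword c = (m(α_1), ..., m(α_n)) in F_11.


c = [2, 6, 7, 3, 10]

Message polynomial: m(x) = 1 + 6·x (mod 11).
For each evaluation point α_i, compute m(α_i) mod 11:
  α_1 = 2: Horner steps 6 → 2, so m(2) = 2.
  α_2 = 10: Horner steps 6 → 6, so m(10) = 6.
  α_3 = 1: Horner steps 6 → 7, so m(1) = 7.
  α_4 = 4: Horner steps 6 → 3, so m(4) = 3.
  α_5 = 7: Horner steps 6 → 10, so m(7) = 10.
Codeword c = [2, 6, 7, 3, 10] ∈ F_11^5.


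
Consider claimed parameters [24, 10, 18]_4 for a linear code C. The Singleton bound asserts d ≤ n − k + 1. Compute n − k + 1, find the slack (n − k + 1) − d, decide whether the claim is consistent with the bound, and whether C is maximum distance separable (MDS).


Singleton RHS = n − k + 1 = 15, slack = -3, bound violated (no such code; not MDS).

Singleton bound: d ≤ n − k + 1.
Here n = 24, k = 10, so n − k + 1 = 15.
Given d = 18, check d ≤ 15: NO.
Slack = (n − k + 1) − d = -3.
The slack is negative: d = 18 exceeds n − k + 1 = 15 by 3, so the Singleton bound is violated and no linear [24, 10, 18]_4 code can exist. In particular it is not MDS (MDS requires d = n − k + 1 exactly).
Description: the claimed parameters are [24, 10, 18]_4; such a code would be impossible (violates the Singleton bound).


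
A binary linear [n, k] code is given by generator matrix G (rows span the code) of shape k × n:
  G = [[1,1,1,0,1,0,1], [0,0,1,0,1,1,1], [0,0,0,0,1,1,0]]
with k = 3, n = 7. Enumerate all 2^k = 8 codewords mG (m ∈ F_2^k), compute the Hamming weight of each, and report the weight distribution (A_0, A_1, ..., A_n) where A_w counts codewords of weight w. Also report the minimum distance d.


Weight distribution: A_0 = 1, A_2 = 2, A_3 = 2, A_4 = 1, A_5 = 2. Minimum distance d = 2.

Enumerate all 2^3 = 8 messages m ∈ F_2^3.
For each, compute codeword c = mG in F_2^7, then tally its weight.
  m = 000 → c = 0000000, weight = 0.
  m = 100 → c = 1110101, weight = 5.
  m = 010 → c = 0010111, weight = 4.
  m = 110 → c = 1100010, weight = 3.
  m = 001 → c = 0000110, weight = 2.
  m = 101 → c = 1110011, weight = 5.
  m = 011 → c = 0010001, weight = 2.
  m = 111 → c = 1100100, weight = 3.
Tally weights:
  weight 0: 1 codewords.
  weight 2: 2 codewords.
  weight 3: 2 codewords.
  weight 4: 1 codewords.
  weight 5: 2 codewords.
Minimum distance d = smallest w > 0 with A_w > 0 = 2.
Sanity: Σ A_w = 8 = 2^3 = 8 ✓.


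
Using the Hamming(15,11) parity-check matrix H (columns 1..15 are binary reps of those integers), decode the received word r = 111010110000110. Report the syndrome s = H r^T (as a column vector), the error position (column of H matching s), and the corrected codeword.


s = (1, 0, 0, 1)^T, error position = 9, corrected codeword c = 111010111000110

Compute s = H r^T mod 2 one row at a time:
  s_1 = 1 + 0 + 0 + 0 + 0 + 1 + 1 + 0 = 3 ≡ 1 (mod 2).
  s_2 = 0 + 1 + 0 + 1 + 0 + 1 + 1 + 0 = 4 ≡ 0 (mod 2).
  s_3 = 1 + 1 + 0 + 1 + 0 + 0 + 1 + 0 = 4 ≡ 0 (mod 2).
  s_4 = 1 + 1 + 1 + 1 + 0 + 0 + 1 + 0 = 5 ≡ 1 (mod 2).
s = (1, 0, 0, 1)^T — this equals column 9 of H (binary 1001), so error is at position 9.
Correct: flip bit 9 of r = 111010110000110 to get c = 111010111000110.


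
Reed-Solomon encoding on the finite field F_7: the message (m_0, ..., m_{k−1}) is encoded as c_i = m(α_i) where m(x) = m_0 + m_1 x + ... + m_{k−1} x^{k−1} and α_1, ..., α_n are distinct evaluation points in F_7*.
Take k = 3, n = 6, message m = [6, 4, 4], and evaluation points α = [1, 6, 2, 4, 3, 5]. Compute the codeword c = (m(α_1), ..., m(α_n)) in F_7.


c = [0, 6, 2, 2, 5, 0]

Message polynomial: m(x) = 6 + 4·x + 4·x^2 (mod 7).
For each evaluation point α_i, compute m(α_i) mod 7:
  α_1 = 1: Horner steps 4 → 1 → 0, so m(1) = 0.
  α_2 = 6: Horner steps 4 → 0 → 6, so m(6) = 6.
  α_3 = 2: Horner steps 4 → 5 → 2, so m(2) = 2.
  α_4 = 4: Horner steps 4 → 6 → 2, so m(4) = 2.
  α_5 = 3: Horner steps 4 → 2 → 5, so m(3) = 5.
  α_6 = 5: Horner steps 4 → 3 → 0, so m(5) = 0.
Codeword c = [0, 6, 2, 2, 5, 0] ∈ F_7^6.


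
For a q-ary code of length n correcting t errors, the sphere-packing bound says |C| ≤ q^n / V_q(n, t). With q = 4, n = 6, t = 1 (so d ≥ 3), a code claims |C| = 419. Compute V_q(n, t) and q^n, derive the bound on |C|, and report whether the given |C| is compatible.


V_q(n, t) = 19, q^n = 4096, Hamming bound = 215, |C| = 419 > bound (violated).

Step 1: Compute V_q(n, t) = Σ_{j=0}^1 C(n, j) (q−1)^j.
  j = 0: C(6,0)·(3)^0 = 1·1 = 1.
  j = 1: C(6,1)·(3)^1 = 6·3 = 18.
  V_q(n, t) = 1 + 18 = 19.
Step 2: q^n = 4^6 = 4096.
Step 3: Hamming bound ⌊q^n / V_q(n,t)⌋ = ⌊4096/19⌋ = 215.
Step 4: Compare |C| = 419 to 215: violated.
The claimed |C| lies above the Hamming bound, so no 4-ary code of length 6 with d ≥ 3 can have 419 codewords.
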